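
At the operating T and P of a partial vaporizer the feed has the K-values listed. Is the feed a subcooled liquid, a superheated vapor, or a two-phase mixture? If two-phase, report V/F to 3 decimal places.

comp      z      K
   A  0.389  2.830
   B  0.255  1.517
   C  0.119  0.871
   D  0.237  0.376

ΣzᵢKᵢ = 1.680; Σzᵢ/Kᵢ = 1.072.
Both exceed 1, so a two-phase solution exists.
Newton iteration, ψ⁰ = 0.5:
  ψ = 0.500: g = 0.2451, g' = -0.595 → ψ = 0.912
  ψ = 0.912: g = -0.0040, g' = -0.713 → ψ = 0.906
Converged at ψ = 0.906.

two-phase, V/F = 0.906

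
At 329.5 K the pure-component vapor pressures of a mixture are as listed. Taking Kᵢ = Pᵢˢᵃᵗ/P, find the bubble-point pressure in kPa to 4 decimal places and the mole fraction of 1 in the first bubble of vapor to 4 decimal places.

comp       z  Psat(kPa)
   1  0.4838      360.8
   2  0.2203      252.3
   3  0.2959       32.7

At the bubble point ψ → 0, so ΣzᵢKᵢ = 1 with Kᵢ = Pᵢˢᵃᵗ/P ⇒ P = ΣzᵢPᵢˢᵃᵗ.
P = 0.4838·360.8 + 0.2203·252.3 + 0.2959·32.7 = 239.8127 kPa
yᵢ = zᵢPᵢˢᵃᵗ/P ⇒ y_1 = 0.4838·360.8/239.8127 = 0.7279

Pbub = 239.8127 kPa, y_1 = 0.7279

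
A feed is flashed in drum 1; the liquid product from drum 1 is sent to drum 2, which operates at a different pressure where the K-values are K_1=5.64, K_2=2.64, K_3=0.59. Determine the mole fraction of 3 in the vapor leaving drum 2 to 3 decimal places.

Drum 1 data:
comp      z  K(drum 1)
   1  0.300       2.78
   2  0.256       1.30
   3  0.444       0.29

y_3 (drum 2) = 0.507

Drum 1:
Iterate (Newton) starting at ψ₁ = 0.68:
  ψ₁ = 0.680: g = -0.3041, g' = -1.047 → ψ₁ = 0.390
  ψ₁ = 0.390: g = -0.0517, g' = -0.778 → ψ₁ = 0.323
Converged at ψ₁ = 0.323.
Drum-1 compositions:
  1: x = 0.190, y = 0.530
  2: x = 0.233, y = 0.303
  3: x = 0.576, y = 0.167
Drum-2 feed = drum-1 liquid: z₂ = (0.1905, 0.2334, 0.5761).
Drum 2:
Material balance + equilibrium reduce to Σ zᵢ(Kᵢ−1)/(1+ψ₂(Kᵢ−1)) = 0.
Check two-phase: ΣzᵢKᵢ = 2.030 > 1 and Σzᵢ/Kᵢ = 1.099 > 1, so g(0) = 1.030 > 0 and g(1) = -0.099 < 0.
Iterate (Newton) starting at ψ₂ = 0.49:
  ψ₂ = 0.490: g = 0.1866, g' = -0.727 → ψ₂ = 0.747
  ψ₂ = 0.747: g = 0.0296, g' = -0.534 → ψ₂ = 0.802
  ψ₂ = 0.802: g = 0.0005, g' = -0.516 → ψ₂ = 0.803
Converged at ψ₂ = 0.803.
  1: x = 0.040, y = 0.227
  2: x = 0.101, y = 0.266
  3: x = 0.859, y = 0.507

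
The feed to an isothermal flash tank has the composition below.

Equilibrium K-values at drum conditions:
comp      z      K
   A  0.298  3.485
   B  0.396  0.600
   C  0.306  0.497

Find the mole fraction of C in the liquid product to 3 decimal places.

Rachford–Rice: g(ψ) = Σ zᵢ(Kᵢ−1)/(1+ψ(Kᵢ−1)) = 0.
g(0) = ΣzᵢKᵢ − 1 = 0.428 and g(1) = 1 − Σzᵢ/Kᵢ = -0.361, so a root lies in (0, 1).
Newton iteration, ψ⁰ = 0.36:
  ψ = 0.360: g = 0.0179, g' = -0.715 → ψ = 0.385
Converged at ψ = 0.385.
Compositions from xᵢ = zᵢ/(1+ψ(Kᵢ−1)), yᵢ = Kᵢxᵢ:
  A: x = 0.152, y = 0.530
  B: x = 0.468, y = 0.281
  C: x = 0.380, y = 0.189

x_C = 0.380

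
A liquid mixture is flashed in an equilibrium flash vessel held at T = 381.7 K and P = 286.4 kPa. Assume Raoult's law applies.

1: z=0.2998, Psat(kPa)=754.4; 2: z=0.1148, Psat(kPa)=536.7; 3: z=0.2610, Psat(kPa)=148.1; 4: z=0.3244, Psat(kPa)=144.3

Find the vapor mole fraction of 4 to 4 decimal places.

y_4 = 0.2071

Raoult's law: Kᵢ = Pᵢˢᵃᵗ/P = Pᵢˢᵃᵗ/286.4.
  K_1 = 754.4/286.4 = 2.634078, K_2 = 536.7/286.4 = 1.873953, K_3 = 148.1/286.4 = 0.517109, K_4 = 144.3/286.4 = 0.503841
Let β = V/F and solve Σ zᵢ(Kᵢ−1)/(1+β(Kᵢ−1)) = 0.
Check two-phase: ΣzᵢKᵢ = 1.3032 > 1 and Σzᵢ/Kᵢ = 1.3237 > 1, so g(0) = 0.3032 > 0 and g(1) = -0.3237 < 0.
Newton–Raphson from β = 0.5:
  β = 0.5000: g = -0.04078, g' = -0.5319 → β = 0.4233
  β = 0.4233: g = 0.00064, g' = -0.5505 → β = 0.4245
Converged at β = 0.4245.
Compositions from xᵢ = zᵢ/(1+β(Kᵢ−1)), yᵢ = Kᵢxᵢ:
  1: x = 0.1770, y = 0.4663
  2: x = 0.0837, y = 0.1569
  3: x = 0.3283, y = 0.1698
  4: x = 0.4110, y = 0.2071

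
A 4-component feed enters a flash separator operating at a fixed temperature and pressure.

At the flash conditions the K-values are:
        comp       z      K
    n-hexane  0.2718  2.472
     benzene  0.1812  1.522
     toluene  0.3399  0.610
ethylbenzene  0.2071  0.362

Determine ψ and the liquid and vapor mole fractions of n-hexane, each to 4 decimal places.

ψ = 0.3911, x_n-hexane = 0.1725, y_n-hexane = 0.4264

Let ψ = V/F and solve Σ zᵢ(Kᵢ−1)/(1+ψ(Kᵢ−1)) = 0.
Feasibility: ΣzᵢKᵢ = 1.2300, Σzᵢ/Kᵢ = 1.3583 — both > 1, two phases present.
Iterate (Newton) starting at ψ = 0.58:
  ψ = 0.5800: g = -0.09262, g' = -0.4992 → ψ = 0.3945
  ψ = 0.3945: g = -0.00168, g' = -0.4924 → ψ = 0.3911
Converged at ψ = 0.3911.
Compositions from xᵢ = zᵢ/(1+ψ(Kᵢ−1)), yᵢ = Kᵢxᵢ:
  n-hexane: x = 0.1725, y = 0.4264
  benzene: x = 0.1505, y = 0.2290
  toluene: x = 0.4011, y = 0.2447
  ethylbenzene: x = 0.2759, y = 0.0999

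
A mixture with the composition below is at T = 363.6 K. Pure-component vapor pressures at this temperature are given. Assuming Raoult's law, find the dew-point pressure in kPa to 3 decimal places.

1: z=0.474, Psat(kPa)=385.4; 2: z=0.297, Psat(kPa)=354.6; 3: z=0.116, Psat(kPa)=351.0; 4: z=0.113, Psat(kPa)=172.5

At the dew point ψ → 1, so Σzᵢ/Kᵢ = 1 with Kᵢ = Pᵢˢᵃᵗ/P ⇒ 1/P = Σzᵢ/Pᵢˢᵃᵗ.
1/P = 0.474/385.4 + 0.297/354.6 + 0.116/351.0 + 0.113/172.5 = 0.003053 ⇒ P = 327.545 kPa

Pdew = 327.545 kPa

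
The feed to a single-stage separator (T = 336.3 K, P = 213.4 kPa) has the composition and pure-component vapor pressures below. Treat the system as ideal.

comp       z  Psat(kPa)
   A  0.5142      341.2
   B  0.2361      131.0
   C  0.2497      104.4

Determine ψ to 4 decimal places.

Raoult's law: Kᵢ = Pᵢˢᵃᵗ/P = Pᵢˢᵃᵗ/213.4.
  K_A = 341.2/213.4 = 1.598875, K_B = 131.0/213.4 = 0.613871, K_C = 104.4/213.4 = 0.489222
Newton iteration, ψ⁰ = 0.51:
  ψ = 0.5100: g = -0.05010, g' = -0.2819 → ψ = 0.3323
  ψ = 0.3323: g = -0.00137, g' = -0.2691 → ψ = 0.3272
Converged at ψ = 0.3272.

ψ = 0.3272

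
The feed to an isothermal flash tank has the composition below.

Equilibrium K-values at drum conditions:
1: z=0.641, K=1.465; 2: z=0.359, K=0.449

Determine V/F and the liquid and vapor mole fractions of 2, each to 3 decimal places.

V/F = 0.391, x_2 = 0.458, y_2 = 0.205

Material balance + equilibrium reduce to Σ zᵢ(Kᵢ−1)/(1+V/F(Kᵢ−1)) = 0.
Check two-phase: ΣzᵢKᵢ = 1.100 > 1 and Σzᵢ/Kᵢ = 1.237 > 1, so g(0) = 0.100 > 0 and g(1) = -0.237 < 0.
Newton–Raphson from V/F = 0.65:
  V/F = 0.650: g = -0.0793, g' = -0.346 → V/F = 0.421
  V/F = 0.421: g = -0.0083, g' = -0.282 → V/F = 0.392
  V/F = 0.392: g = -0.0001, g' = -0.276 → V/F = 0.391
Converged at V/F = 0.391.
Compositions from xᵢ = zᵢ/(1+V/F(Kᵢ−1)), yᵢ = Kᵢxᵢ:
  1: x = 0.542, y = 0.795
  2: x = 0.458, y = 0.205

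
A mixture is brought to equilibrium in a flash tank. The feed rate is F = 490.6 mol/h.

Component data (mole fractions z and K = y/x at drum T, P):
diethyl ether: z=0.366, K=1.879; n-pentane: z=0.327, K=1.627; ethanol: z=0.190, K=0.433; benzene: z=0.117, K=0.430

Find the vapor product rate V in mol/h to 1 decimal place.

Material balance + equilibrium reduce to Σ zᵢ(Kᵢ−1)/(1+ψ(Kᵢ−1)) = 0.
Feasibility: ΣzᵢKᵢ = 1.352, Σzᵢ/Kᵢ = 1.107 — both > 1, two phases present.
Newton–Raphson from ψ = 0.58:
  ψ = 0.580: g = 0.1033, g' = -0.414 → ψ = 0.830
  ψ = 0.830: g = -0.0091, g' = -0.505 → ψ = 0.812
Converged at ψ = 0.812.
Then V = ψ·F = 0.8116·490.6 = 398.2 mol/h and L = F − V = 92.4 mol/h.

V = 398.2 mol/h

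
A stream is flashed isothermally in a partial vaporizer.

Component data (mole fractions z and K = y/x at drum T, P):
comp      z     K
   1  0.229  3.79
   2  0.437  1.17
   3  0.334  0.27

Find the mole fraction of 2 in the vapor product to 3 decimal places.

y_2 = 0.476

Material balance + equilibrium reduce to Σ zᵢ(Kᵢ−1)/(1+ψ(Kᵢ−1)) = 0.
g(0) = ΣzᵢKᵢ − 1 = 0.469 and g(1) = 1 − Σzᵢ/Kᵢ = -0.671, so a root lies in (0, 1).
Newton–Raphson from ψ = 0.68:
  ψ = 0.680: g = -0.1970, g' = -0.924 → ψ = 0.467
  ψ = 0.467: g = -0.0235, g' = -0.757 → ψ = 0.436
Converged at ψ = 0.436.
Compositions from xᵢ = zᵢ/(1+ψ(Kᵢ−1)), yᵢ = Kᵢxᵢ:
  1: x = 0.103, y = 0.392
  2: x = 0.407, y = 0.476
  3: x = 0.490, y = 0.132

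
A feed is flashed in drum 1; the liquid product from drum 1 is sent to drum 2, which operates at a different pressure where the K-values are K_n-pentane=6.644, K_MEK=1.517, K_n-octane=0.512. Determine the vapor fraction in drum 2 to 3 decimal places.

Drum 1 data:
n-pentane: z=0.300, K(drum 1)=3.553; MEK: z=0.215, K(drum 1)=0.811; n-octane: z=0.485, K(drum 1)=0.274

Drum 1:
Newton–Raphson from ψ₁ = 0.5:
  ψ₁ = 0.500: g = -0.2612, g' = -1.017 → ψ₁ = 0.243
  ψ₁ = 0.243: g = 0.0025, g' = -1.130 → ψ₁ = 0.245
Converged at ψ₁ = 0.245.
Drum-1 compositions:
  n-pentane: x = 0.184, y = 0.655
  MEK: x = 0.225, y = 0.183
  n-octane: x = 0.590, y = 0.162
Drum-2 feed = drum-1 liquid: z₂ = (0.1845, 0.2255, 0.5901).
Drum 2:
Material balance + equilibrium reduce to Σ zᵢ(Kᵢ−1)/(1+ψ₂(Kᵢ−1)) = 0.
Check two-phase: ΣzᵢKᵢ = 1.870 > 1 and Σzᵢ/Kᵢ = 1.329 > 1, so g(0) = 0.870 > 0 and g(1) = -0.329 < 0.
Newton iteration, ψ₂⁰ = 0.37:
  ψ₂ = 0.370: g = 0.0836, g' = -0.868 → ψ₂ = 0.466
  ψ₂ = 0.466: g = 0.0078, g' = -0.720 → ψ₂ = 0.477
Converged at ψ₂ = 0.477.
  n-pentane: x = 0.050, y = 0.332
  MEK: x = 0.181, y = 0.274
  n-octane: x = 0.769, y = 0.394

V/F (drum 2) = 0.477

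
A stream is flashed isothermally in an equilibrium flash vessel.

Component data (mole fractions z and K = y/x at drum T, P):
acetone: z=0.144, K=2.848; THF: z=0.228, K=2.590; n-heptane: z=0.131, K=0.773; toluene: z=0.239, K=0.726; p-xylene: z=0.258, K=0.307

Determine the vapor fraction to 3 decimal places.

Material balance + equilibrium reduce to Σ zᵢ(Kᵢ−1)/(1+ψ(Kᵢ−1)) = 0.
g(0) = ΣzᵢKᵢ − 1 = 0.355 and g(1) = 1 − Σzᵢ/Kᵢ = -0.478, so a root lies in (0, 1).
Iterate (Newton) starting at ψ = 0.66:
  ψ = 0.660: g = -0.1476, g' = -0.694 → ψ = 0.447
  ψ = 0.447: g = -0.0093, g' = -0.636 → ψ = 0.433
Converged at ψ = 0.433.

ψ = 0.433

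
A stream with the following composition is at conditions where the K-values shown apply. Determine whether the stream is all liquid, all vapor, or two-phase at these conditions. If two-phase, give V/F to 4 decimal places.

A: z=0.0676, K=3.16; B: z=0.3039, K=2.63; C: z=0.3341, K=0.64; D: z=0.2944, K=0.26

ΣzᵢKᵢ = 1.3032; Σzᵢ/Kᵢ = 1.7913.
Both exceed 1, so a two-phase solution exists.
Newton–Raphson from ψ = 0.6:
  ψ = 0.6000: g = -0.23121, g' = -0.8581 → ψ = 0.3306
  ψ = 0.3306: g = -0.01783, g' = -0.7867 → ψ = 0.3079
  ψ = 0.3079: g = 0.00011, g' = -0.7969 → ψ = 0.3080
Converged at ψ = 0.3080.

two-phase, V/F = 0.3080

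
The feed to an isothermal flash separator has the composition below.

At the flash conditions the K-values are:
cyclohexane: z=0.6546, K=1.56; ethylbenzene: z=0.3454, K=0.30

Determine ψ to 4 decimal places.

Binary case is linear: z₁(K₁−1)(1+ψ(K₂−1)) + z₂(K₂−1)(1+ψ(K₁−1)) = 0
⇒ ψ = [z₁(K₁−1)+z₂(K₂−1)] / [−(K₁−1)(K₂−1)] = 0.12480/0.39200 = 0.3184

ψ = 0.3184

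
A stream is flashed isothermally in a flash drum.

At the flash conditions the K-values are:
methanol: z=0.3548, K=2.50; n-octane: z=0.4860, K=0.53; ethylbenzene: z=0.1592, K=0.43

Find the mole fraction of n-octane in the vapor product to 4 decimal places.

y_n-octane = 0.2976

Material balance + equilibrium reduce to Σ zᵢ(Kᵢ−1)/(1+β(Kᵢ−1)) = 0.
Feasibility: ΣzᵢKᵢ = 1.2130, Σzᵢ/Kᵢ = 1.4291 — both > 1, two phases present.
Newton iteration, β⁰ = 0.52:
  β = 0.5200: g = -0.13229, g' = -0.5445 → β = 0.2770
  β = 0.2770: g = 0.00559, g' = -0.6132 → β = 0.2862
Converged at β = 0.2862.
Compositions from xᵢ = zᵢ/(1+β(Kᵢ−1)), yᵢ = Kᵢxᵢ:
  methanol: x = 0.2482, y = 0.6206
  n-octane: x = 0.5615, y = 0.2976
  ethylbenzene: x = 0.1902, y = 0.0818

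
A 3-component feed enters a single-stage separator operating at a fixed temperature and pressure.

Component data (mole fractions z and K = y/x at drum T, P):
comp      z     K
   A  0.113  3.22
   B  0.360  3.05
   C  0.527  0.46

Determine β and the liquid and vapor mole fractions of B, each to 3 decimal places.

β = 0.624, x_B = 0.158, y_B = 0.482

Let β = V/F and solve Σ zᵢ(Kᵢ−1)/(1+β(Kᵢ−1)) = 0.
Feasibility: ΣzᵢKᵢ = 1.704, Σzᵢ/Kᵢ = 1.299 — both > 1, two phases present.
Iterate (Newton) starting at β = 0.5:
  β = 0.500: g = 0.0935, g' = -0.782 → β = 0.620
  β = 0.620: g = 0.0031, g' = -0.739 → β = 0.624
Converged at β = 0.624.
Compositions from xᵢ = zᵢ/(1+β(Kᵢ−1)), yᵢ = Kᵢxᵢ:
  A: x = 0.047, y = 0.153
  B: x = 0.158, y = 0.482
  C: x = 0.795, y = 0.366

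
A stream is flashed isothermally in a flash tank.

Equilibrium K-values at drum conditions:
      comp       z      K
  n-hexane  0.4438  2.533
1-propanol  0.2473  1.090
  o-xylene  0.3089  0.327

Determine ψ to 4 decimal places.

ψ = 0.6390

Rachford–Rice: g(ψ) = Σ zᵢ(Kᵢ−1)/(1+ψ(Kᵢ−1)) = 0.
Feasibility: ΣzᵢKᵢ = 1.4947, Σzᵢ/Kᵢ = 1.3467 — both > 1, two phases present.
Newton iteration, ψ⁰ = 0.58:
  ψ = 0.5800: g = 0.04029, g' = -0.6705 → ψ = 0.6401
  ψ = 0.6401: g = -0.00079, g' = -0.6993 → ψ = 0.6390
Converged at ψ = 0.6390.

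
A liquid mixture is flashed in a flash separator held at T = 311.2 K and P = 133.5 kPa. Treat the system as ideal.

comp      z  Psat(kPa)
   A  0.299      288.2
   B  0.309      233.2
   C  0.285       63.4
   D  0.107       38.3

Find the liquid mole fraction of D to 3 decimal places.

x_D = 0.192

Raoult's law: Kᵢ = Pᵢˢᵃᵗ/P = Pᵢˢᵃᵗ/133.5.
  K_A = 288.2/133.5 = 2.15880, K_B = 233.2/133.5 = 1.74682, K_C = 63.4/133.5 = 0.47491, K_D = 38.3/133.5 = 0.28689
Iterate (Newton) starting at ψ = 0.62:
  ψ = 0.620: g = 0.0007, g' = -0.564 → ψ = 0.621
Converged at ψ = 0.621.
Compositions from xᵢ = zᵢ/(1+ψ(Kᵢ−1)), yᵢ = Kᵢxᵢ:
  A: x = 0.174, y = 0.375
  B: x = 0.211, y = 0.369
  C: x = 0.423, y = 0.201
  D: x = 0.192, y = 0.055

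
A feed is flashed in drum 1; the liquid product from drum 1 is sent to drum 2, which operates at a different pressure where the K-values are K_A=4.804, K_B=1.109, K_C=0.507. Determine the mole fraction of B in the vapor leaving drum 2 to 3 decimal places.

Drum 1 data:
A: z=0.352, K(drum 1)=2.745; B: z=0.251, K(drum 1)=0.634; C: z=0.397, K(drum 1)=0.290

Drum 1:
Newton–Raphson from ψ₁ = 0.48:
  ψ₁ = 0.480: g = -0.2048, g' = -0.827 → ψ₁ = 0.233
  ψ₁ = 0.233: g = -0.0011, g' = -0.870 → ψ₁ = 0.231
Converged at ψ₁ = 0.231.
Drum-1 compositions:
  A: x = 0.251, y = 0.688
  B: x = 0.274, y = 0.174
  C: x = 0.475, y = 0.138
Drum-2 feed = drum-1 liquid: z₂ = (0.2508, 0.2742, 0.4750).
Drum 2:
Newton iteration, ψ₂⁰ = 0.5:
  ψ₂ = 0.500: g = 0.0463, g' = -0.637 → ψ₂ = 0.573
  ψ₂ = 0.573: g = 0.0020, g' = -0.586 → ψ₂ = 0.576
Converged at ψ₂ = 0.576.
  A: x = 0.079, y = 0.378
  B: x = 0.258, y = 0.286
  C: x = 0.663, y = 0.336

y_B (drum 2) = 0.286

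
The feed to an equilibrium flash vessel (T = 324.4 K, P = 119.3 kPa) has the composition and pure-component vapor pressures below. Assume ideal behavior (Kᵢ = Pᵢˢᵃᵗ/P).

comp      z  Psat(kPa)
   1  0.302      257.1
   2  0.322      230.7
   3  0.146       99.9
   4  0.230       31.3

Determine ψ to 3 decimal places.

ψ = 0.696

Raoult's law: Kᵢ = Pᵢˢᵃᵗ/P = Pᵢˢᵃᵗ/119.3.
  K_1 = 257.1/119.3 = 2.15507, K_2 = 230.7/119.3 = 1.93378, K_3 = 99.9/119.3 = 0.83738, K_4 = 31.3/119.3 = 0.26236
Material balance + equilibrium reduce to Σ zᵢ(Kᵢ−1)/(1+ψ(Kᵢ−1)) = 0.
Check two-phase: ΣzᵢKᵢ = 1.456 > 1 and Σzᵢ/Kᵢ = 1.358 > 1, so g(0) = 0.456 > 0 and g(1) = -0.358 < 0.
Newton iteration, ψ⁰ = 0.5:
  ψ = 0.500: g = 0.1315, g' = -0.611 → ψ = 0.715
  ψ = 0.715: g = -0.0146, g' = -0.787 → ψ = 0.697
  ψ = 0.697: g = -0.0002, g' = -0.761 → ψ = 0.696
Converged at ψ = 0.696.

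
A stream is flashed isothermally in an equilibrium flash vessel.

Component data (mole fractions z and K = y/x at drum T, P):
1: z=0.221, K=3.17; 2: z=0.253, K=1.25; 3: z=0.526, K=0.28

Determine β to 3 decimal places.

Newton–Raphson from β = 0.51:
  β = 0.510: g = -0.3147, g' = -0.928 → β = 0.171
  β = 0.171: g = -0.0213, g' = -0.923 → β = 0.148
Converged at β = 0.148.

β = 0.148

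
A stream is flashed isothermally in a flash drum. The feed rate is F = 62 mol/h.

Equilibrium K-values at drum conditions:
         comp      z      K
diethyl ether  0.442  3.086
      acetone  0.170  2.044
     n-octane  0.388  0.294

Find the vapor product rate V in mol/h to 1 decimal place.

V = 39.8 mol/h

Newton–Raphson from β = 0.55:
  β = 0.550: g = 0.0943, g' = -1.009 → β = 0.643
  β = 0.643: g = -0.0022, g' = -1.066 → β = 0.641
Converged at β = 0.641.
Then V = β·F = 0.6414·62 = 39.8 mol/h and L = F − V = 22.2 mol/h.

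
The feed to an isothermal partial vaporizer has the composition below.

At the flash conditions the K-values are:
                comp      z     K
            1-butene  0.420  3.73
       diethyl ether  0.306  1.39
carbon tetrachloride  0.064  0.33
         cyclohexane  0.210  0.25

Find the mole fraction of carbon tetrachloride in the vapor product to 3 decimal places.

Rachford–Rice: g(V/F) = Σ zᵢ(Kᵢ−1)/(1+V/F(Kᵢ−1)) = 0.
Check two-phase: ΣzᵢKᵢ = 2.066 > 1 and Σzᵢ/Kᵢ = 1.367 > 1, so g(0) = 1.066 > 0 and g(1) = -0.367 < 0.
Iterate (Newton) starting at V/F = 0.5:
  V/F = 0.500: g = 0.2682, g' = -0.960 → V/F = 0.779
  V/F = 0.779: g = -0.0109, g' = -1.158 → V/F = 0.770
Converged at V/F = 0.770.
Compositions from xᵢ = zᵢ/(1+V/F(Kᵢ−1)), yᵢ = Kᵢxᵢ:
  1-butene: x = 0.135, y = 0.505
  diethyl ether: x = 0.235, y = 0.327
  carbon tetrachloride: x = 0.132, y = 0.044
  cyclohexane: x = 0.497, y = 0.124

y_carbon tetrachloride = 0.044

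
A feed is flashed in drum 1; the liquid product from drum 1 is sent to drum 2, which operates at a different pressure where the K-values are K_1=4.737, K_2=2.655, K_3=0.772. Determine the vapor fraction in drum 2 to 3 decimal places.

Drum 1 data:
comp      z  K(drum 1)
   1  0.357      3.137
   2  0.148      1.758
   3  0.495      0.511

V/F (drum 2) = 0.746

Drum 1:
Rachford–Rice: g(ψ₁) = Σ zᵢ(Kᵢ−1)/(1+ψ₁(Kᵢ−1)) = 0.
Check two-phase: ΣzᵢKᵢ = 1.633 > 1 and Σzᵢ/Kᵢ = 1.167 > 1, so g(0) = 0.633 > 0 and g(1) = -0.167 < 0.
Newton–Raphson from ψ₁ = 0.4:
  ψ₁ = 0.400: g = 0.1965, g' = -0.707 → ψ₁ = 0.678
  ψ₁ = 0.678: g = 0.0235, g' = -0.574 → ψ₁ = 0.719
Converged at ψ₁ = 0.719.
Drum-1 compositions:
  1: x = 0.141, y = 0.441
  2: x = 0.096, y = 0.168
  3: x = 0.763, y = 0.390
Drum-2 feed = drum-1 liquid: z₂ = (0.1407, 0.0958, 0.7635).
Drum 2:
Rachford–Rice: g(ψ₂) = Σ zᵢ(Kᵢ−1)/(1+ψ₂(Kᵢ−1)) = 0.
g(0) = ΣzᵢKᵢ − 1 = 0.510 and g(1) = 1 − Σzᵢ/Kᵢ = -0.055, so a root lies in (0, 1).
Newton iteration, ψ₂⁰ = 0.5:
  ψ₂ = 0.500: g = 0.0736, g' = -0.368 → ψ₂ = 0.700
  ψ₂ = 0.700: g = 0.0117, g' = -0.263 → ψ₂ = 0.745
  ψ₂ = 0.745: g = 0.0003, g' = -0.248 → ψ₂ = 0.746
Converged at ψ₂ = 0.746.
  1: x = 0.037, y = 0.176
  2: x = 0.043, y = 0.114
  3: x = 0.920, y = 0.710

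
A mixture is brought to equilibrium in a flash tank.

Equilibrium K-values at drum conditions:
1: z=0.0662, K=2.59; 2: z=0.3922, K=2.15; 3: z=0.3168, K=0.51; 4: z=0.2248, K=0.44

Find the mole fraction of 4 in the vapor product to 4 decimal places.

y_4 = 0.1306

Rachford–Rice: g(ψ) = Σ zᵢ(Kᵢ−1)/(1+ψ(Kᵢ−1)) = 0.
Check two-phase: ΣzᵢKᵢ = 1.2752 > 1 and Σzᵢ/Kᵢ = 1.3401 > 1, so g(0) = 0.2752 > 0 and g(1) = -0.3401 < 0.
Newton iteration, ψ⁰ = 0.33:
  ψ = 0.3300: g = 0.05639, g' = -0.5589 → ψ = 0.4309
  ψ = 0.4309: g = 0.00134, g' = -0.5355 → ψ = 0.4334
Converged at ψ = 0.4334.
Compositions from xᵢ = zᵢ/(1+ψ(Kᵢ−1)), yᵢ = Kᵢxᵢ:
  1: x = 0.0392, y = 0.1015
  2: x = 0.2617, y = 0.5627
  3: x = 0.4022, y = 0.2051
  4: x = 0.2968, y = 0.1306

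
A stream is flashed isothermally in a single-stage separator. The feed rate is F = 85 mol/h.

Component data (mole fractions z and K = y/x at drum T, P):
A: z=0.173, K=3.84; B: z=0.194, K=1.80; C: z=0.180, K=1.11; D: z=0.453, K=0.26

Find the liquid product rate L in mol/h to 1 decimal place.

Let ψ = V/F and solve Σ zᵢ(Kᵢ−1)/(1+ψ(Kᵢ−1)) = 0.
Check two-phase: ΣzᵢKᵢ = 1.331 > 1 and Σzᵢ/Kᵢ = 2.057 > 1, so g(0) = 0.331 > 0 and g(1) = -1.057 < 0.
Newton–Raphson from ψ = 0.5:
  ψ = 0.500: g = -0.1994, g' = -0.929 → ψ = 0.285
  ψ = 0.285: g = -0.0079, g' = -0.909 → ψ = 0.277
Converged at ψ = 0.277.
Then V = ψ·F = 0.2766·85 = 23.5 mol/h and L = F − V = 61.5 mol/h.

L = 61.5 mol/h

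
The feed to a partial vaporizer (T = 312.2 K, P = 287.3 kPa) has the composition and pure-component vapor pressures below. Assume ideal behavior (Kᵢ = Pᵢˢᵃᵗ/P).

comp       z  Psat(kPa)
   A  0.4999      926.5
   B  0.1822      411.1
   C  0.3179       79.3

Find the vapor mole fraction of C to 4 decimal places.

Raoult's law: Kᵢ = Pᵢˢᵃᵗ/P = Pᵢˢᵃᵗ/287.3.
  K_A = 926.5/287.3 = 3.224852, K_B = 411.1/287.3 = 1.430908, K_C = 79.3/287.3 = 0.276018
Rachford–Rice: g(V/F) = Σ zᵢ(Kᵢ−1)/(1+V/F(Kᵢ−1)) = 0.
Check two-phase: ΣzᵢKᵢ = 1.9606 > 1 and Σzᵢ/Kᵢ = 1.4341 > 1, so g(0) = 0.9606 > 0 and g(1) = -0.4341 < 0.
Iterate (Newton) starting at V/F = 0.62:
  V/F = 0.6200: g = 0.11178, g' = -1.0067 → V/F = 0.7310
  V/F = 0.7310: g = -0.00575, g' = -1.1302 → V/F = 0.7259
Converged at V/F = 0.7259.
Compositions from xᵢ = zᵢ/(1+V/F(Kᵢ−1)), yᵢ = Kᵢxᵢ:
  A: x = 0.1912, y = 0.6165
  B: x = 0.1388, y = 0.1986
  C: x = 0.6701, y = 0.1849

y_C = 0.1849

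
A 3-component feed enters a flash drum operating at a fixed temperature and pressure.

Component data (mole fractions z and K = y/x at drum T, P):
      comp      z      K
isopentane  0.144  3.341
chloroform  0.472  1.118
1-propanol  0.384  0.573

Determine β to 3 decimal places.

β = 0.498

Let β = V/F and solve Σ zᵢ(Kᵢ−1)/(1+β(Kᵢ−1)) = 0.
Check two-phase: ΣzᵢKᵢ = 1.229 > 1 and Σzᵢ/Kᵢ = 1.135 > 1, so g(0) = 0.229 > 0 and g(1) = -0.135 < 0.
Newton iteration, β⁰ = 0.44:
  β = 0.440: g = 0.0171, g' = -0.304 → β = 0.496
  β = 0.496: g = 0.0005, g' = -0.287 → β = 0.498
Converged at β = 0.498.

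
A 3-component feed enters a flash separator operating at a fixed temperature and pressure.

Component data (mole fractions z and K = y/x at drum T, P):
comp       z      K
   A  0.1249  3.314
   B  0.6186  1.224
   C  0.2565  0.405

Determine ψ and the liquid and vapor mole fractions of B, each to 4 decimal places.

Rachford–Rice: g(ψ) = Σ zᵢ(Kᵢ−1)/(1+ψ(Kᵢ−1)) = 0.
g(0) = ΣzᵢKᵢ − 1 = 0.2750 and g(1) = 1 − Σzᵢ/Kᵢ = -0.1764, so a root lies in (0, 1).
Newton–Raphson from ψ = 0.33:
  ψ = 0.3300: g = 0.10300, g' = -0.3825 → ψ = 0.5993
  ψ = 0.5993: g = 0.00607, g' = -0.3609 → ψ = 0.6161
  ψ = 0.6161: g = -0.00003, g' = -0.3640 → ψ = 0.6160
Converged at ψ = 0.6160.
Compositions from xᵢ = zᵢ/(1+ψ(Kᵢ−1)), yᵢ = Kᵢxᵢ:
  A: x = 0.0515, y = 0.1707
  B: x = 0.5436, y = 0.6654
  C: x = 0.4049, y = 0.1640

ψ = 0.6160, x_B = 0.5436, y_B = 0.6654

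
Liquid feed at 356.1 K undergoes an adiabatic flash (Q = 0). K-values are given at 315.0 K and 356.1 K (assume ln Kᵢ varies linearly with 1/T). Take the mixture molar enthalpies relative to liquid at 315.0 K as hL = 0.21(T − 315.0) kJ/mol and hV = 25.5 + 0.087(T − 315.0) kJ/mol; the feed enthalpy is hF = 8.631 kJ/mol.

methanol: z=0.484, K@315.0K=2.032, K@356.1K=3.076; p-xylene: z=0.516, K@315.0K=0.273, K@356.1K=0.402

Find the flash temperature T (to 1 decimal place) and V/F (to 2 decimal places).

T = 324.0 K, V/F = 0.28

Adiabatic flash: solve Rachford–Rice at each trial T, then check hF = ψ·hV(T) + (1−ψ)·hL(T).
  T = 315.0 K: K = (2.032, 0.273), RR gives ψ = 0.166, H_out = 4.227 kJ/mol
  T = 356.1 K: K = (3.076, 0.402), RR gives ψ = 0.561, H_out = 20.097 kJ/mol
  T = 335.6 K: K = (2.533, 0.335), RR gives ψ = 0.392, H_out = 13.322 kJ/mol
  T = 325.3 K: K = (2.277, 0.304), RR gives ψ = 0.291, H_out = 9.211 kJ/mol
  T = 320.1 K: K = (2.152, 0.288), RR gives ψ = 0.232, H_out = 6.835 kJ/mol
  T = 322.7 K: K = (2.214, 0.296), RR gives ψ = 0.262, H_out = 8.054 kJ/mol
  T = 324.0 K: K = (2.245, 0.300), RR gives ψ = 0.277, H_out = 8.639 kJ/mol
Linear interpolation between T = 322.7 (H_out = 8.054) and T = 324.0 (H_out = 8.639) on hF = 8.631 gives T ≈ 324.0 K, at which ψ = 0.28.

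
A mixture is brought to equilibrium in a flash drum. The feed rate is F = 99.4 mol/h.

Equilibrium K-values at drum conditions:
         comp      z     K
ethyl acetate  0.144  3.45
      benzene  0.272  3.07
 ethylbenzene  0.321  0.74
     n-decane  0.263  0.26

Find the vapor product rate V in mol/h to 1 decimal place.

Material balance + equilibrium reduce to Σ zᵢ(Kᵢ−1)/(1+ψ(Kᵢ−1)) = 0.
Feasibility: ΣzᵢKᵢ = 1.638, Σzᵢ/Kᵢ = 1.576 — both > 1, two phases present.
Iterate (Newton) starting at ψ = 0.5:
  ψ = 0.500: g = 0.0304, g' = -0.848 → ψ = 0.536
Converged at ψ = 0.536.
Then V = ψ·F = 0.5359·99.4 = 53.3 mol/h and L = F − V = 46.1 mol/h.

V = 53.3 mol/h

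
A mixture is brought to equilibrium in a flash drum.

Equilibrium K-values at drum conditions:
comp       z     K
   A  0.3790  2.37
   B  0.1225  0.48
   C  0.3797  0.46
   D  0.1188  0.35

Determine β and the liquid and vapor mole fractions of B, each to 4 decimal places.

Material balance + equilibrium reduce to Σ zᵢ(Kᵢ−1)/(1+β(Kᵢ−1)) = 0.
Check two-phase: ΣzᵢKᵢ = 1.1733 > 1 and Σzᵢ/Kᵢ = 1.5800 > 1, so g(0) = 0.1733 > 0 and g(1) = -0.5800 < 0.
Newton–Raphson from β = 0.55:
  β = 0.5500: g = -0.20495, g' = -0.6420 → β = 0.2307
  β = 0.2307: g = -0.00293, g' = -0.6674 → β = 0.2263
Converged at β = 0.2264.
Compositions from xᵢ = zᵢ/(1+β(Kᵢ−1)), yᵢ = Kᵢxᵢ:
  A: x = 0.2893, y = 0.6856
  B: x = 0.1388, y = 0.0666
  C: x = 0.4326, y = 0.1990
  D: x = 0.1393, y = 0.0488

β = 0.2264, x_B = 0.1388, y_B = 0.0666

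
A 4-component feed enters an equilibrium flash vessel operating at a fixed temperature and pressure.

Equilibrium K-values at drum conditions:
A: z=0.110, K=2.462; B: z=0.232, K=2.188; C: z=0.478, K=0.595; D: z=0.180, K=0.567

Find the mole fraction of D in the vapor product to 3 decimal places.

Let β = V/F and solve Σ zᵢ(Kᵢ−1)/(1+β(Kᵢ−1)) = 0.
Feasibility: ΣzᵢKᵢ = 1.165, Σzᵢ/Kᵢ = 1.272 — both > 1, two phases present.
Newton iteration, β⁰ = 0.31:
  β = 0.310: g = 0.0007, g' = -0.434 → β = 0.312
Converged at β = 0.312.
Compositions from xᵢ = zᵢ/(1+β(Kᵢ−1)), yᵢ = Kᵢxᵢ:
  A: x = 0.076, y = 0.186
  B: x = 0.169, y = 0.370
  C: x = 0.547, y = 0.325
  D: x = 0.208, y = 0.118

y_D = 0.118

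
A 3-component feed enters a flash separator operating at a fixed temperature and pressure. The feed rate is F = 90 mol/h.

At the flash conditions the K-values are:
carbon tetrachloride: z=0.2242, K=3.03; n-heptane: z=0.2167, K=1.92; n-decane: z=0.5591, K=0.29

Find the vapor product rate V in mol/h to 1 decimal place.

V = 20.7 mol/h

Let ψ = V/F and solve Σ zᵢ(Kᵢ−1)/(1+ψ(Kᵢ−1)) = 0.
g(0) = ΣzᵢKᵢ − 1 = 0.2575 and g(1) = 1 − Σzᵢ/Kᵢ = -1.1148, so a root lies in (0, 1).
Iterate (Newton) starting at ψ = 0.5:
  ψ = 0.5000: g = -0.25302, g' = -0.9911 → ψ = 0.2447
  ψ = 0.2447: g = -0.01362, g' = -0.9474 → ψ = 0.2303
  ψ = 0.2303: g = 0.00006, g' = -0.9567 → ψ = 0.2304
Converged at ψ = 0.2304.
Then V = ψ·F = 0.2304·90 = 20.7 mol/h and L = F − V = 69.3 mol/h.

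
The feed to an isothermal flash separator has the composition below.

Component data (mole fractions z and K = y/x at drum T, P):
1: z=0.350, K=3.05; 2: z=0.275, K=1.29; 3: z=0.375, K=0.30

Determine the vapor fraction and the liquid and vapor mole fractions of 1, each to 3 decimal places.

ψ = 0.525, x_1 = 0.169, y_1 = 0.514

Rachford–Rice: g(ψ) = Σ zᵢ(Kᵢ−1)/(1+ψ(Kᵢ−1)) = 0.
g(0) = ΣzᵢKᵢ − 1 = 0.535 and g(1) = 1 − Σzᵢ/Kᵢ = -0.578, so a root lies in (0, 1).
Newton–Raphson from ψ = 0.5:
  ψ = 0.500: g = 0.0201, g' = -0.811 → ψ = 0.525
Converged at ψ = 0.525.
Compositions from xᵢ = zᵢ/(1+ψ(Kᵢ−1)), yᵢ = Kᵢxᵢ:
  1: x = 0.169, y = 0.514
  2: x = 0.239, y = 0.308
  3: x = 0.593, y = 0.178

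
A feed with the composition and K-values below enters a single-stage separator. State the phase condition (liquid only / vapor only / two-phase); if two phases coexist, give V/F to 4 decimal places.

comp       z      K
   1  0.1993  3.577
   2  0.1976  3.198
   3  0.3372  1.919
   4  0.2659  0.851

vapor only

ΣzᵢKᵢ = 2.2182; Σzᵢ/Kᵢ = 0.6057.
Since Σzᵢ/Kᵢ < 1 the mixture is above its dew point — single vapor phase.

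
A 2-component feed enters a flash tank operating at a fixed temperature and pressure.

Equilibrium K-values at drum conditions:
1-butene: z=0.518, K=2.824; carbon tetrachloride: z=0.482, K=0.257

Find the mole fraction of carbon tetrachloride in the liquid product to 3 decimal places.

Let ψ = V/F and solve Σ zᵢ(Kᵢ−1)/(1+ψ(Kᵢ−1)) = 0.
Feasibility: ΣzᵢKᵢ = 1.587, Σzᵢ/Kᵢ = 2.059 — both > 1, two phases present.
Newton iteration, ψ⁰ = 0.58:
  ψ = 0.580: g = -0.1702, g' = -1.229 → ψ = 0.441
  ψ = 0.441: g = -0.0095, g' = -1.118 → ψ = 0.433
Converged at ψ = 0.433.
Compositions from xᵢ = zᵢ/(1+ψ(Kᵢ−1)), yᵢ = Kᵢxᵢ:
  1-butene: x = 0.289, y = 0.817
  carbon tetrachloride: x = 0.711, y = 0.183

x_carbon tetrachloride = 0.711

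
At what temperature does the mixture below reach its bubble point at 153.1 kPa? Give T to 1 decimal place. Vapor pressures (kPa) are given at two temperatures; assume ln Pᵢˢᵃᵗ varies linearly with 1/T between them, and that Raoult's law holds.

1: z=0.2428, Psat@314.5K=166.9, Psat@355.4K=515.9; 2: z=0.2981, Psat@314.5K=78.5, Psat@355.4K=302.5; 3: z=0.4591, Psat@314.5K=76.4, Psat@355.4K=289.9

Bubble-point temperature: ΣzᵢPᵢˢᵃᵗ(T) = P. Interpolate ln Pᵢˢᵃᵗ = aᵢ + bᵢ/T.
  T = 314.5 K: ΣzᵢPᵢˢᵃᵗ = 99.00 kPa
  T = 355.4 K: ΣzᵢPᵢˢᵃᵗ = 348.53 kPa
  T = 334.9 K: ΣzᵢPᵢˢᵃᵗ = 192.48 kPa
  T = 324.7 K: ΣzᵢPᵢˢᵃᵗ = 139.44 kPa
  T = 329.8 K: ΣzᵢPᵢˢᵃᵗ = 164.22 kPa
  T = 327.2 K: ΣzᵢPᵢˢᵃᵗ = 151.17 kPa
Interpolating between 327.2 K and 329.8 K gives T ≈ 327.6 K.

T = 327.6 K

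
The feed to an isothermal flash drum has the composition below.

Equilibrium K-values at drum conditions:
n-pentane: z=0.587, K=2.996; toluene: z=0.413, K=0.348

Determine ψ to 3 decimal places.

Material balance + equilibrium reduce to Σ zᵢ(Kᵢ−1)/(1+ψ(Kᵢ−1)) = 0.
Check two-phase: ΣzᵢKᵢ = 1.902 > 1 and Σzᵢ/Kᵢ = 1.383 > 1, so g(0) = 0.902 > 0 and g(1) = -0.383 < 0.
Binary case is linear: z₁(K₁−1)(1+ψ(K₂−1)) + z₂(K₂−1)(1+ψ(K₁−1)) = 0
⇒ ψ = [z₁(K₁−1)+z₂(K₂−1)] / [−(K₁−1)(K₂−1)] = 0.9024/1.3014 = 0.693

ψ = 0.693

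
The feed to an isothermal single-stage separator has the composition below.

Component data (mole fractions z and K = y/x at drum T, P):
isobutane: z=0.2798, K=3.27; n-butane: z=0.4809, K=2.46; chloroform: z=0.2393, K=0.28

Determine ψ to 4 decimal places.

Let ψ = V/F and solve Σ zᵢ(Kᵢ−1)/(1+ψ(Kᵢ−1)) = 0.
Check two-phase: ΣzᵢKᵢ = 2.1650 > 1 and Σzᵢ/Kᵢ = 1.1357 > 1, so g(0) = 1.1650 > 0 and g(1) = -0.1357 < 0.
Newton iteration, ψ⁰ = 0.5:
  ψ = 0.5000: g = 0.43413, g' = -0.9617 → ψ = 0.9514
  ψ = 0.9514: g = -0.05212, g' = -1.5744 → ψ = 0.9183
  ψ = 0.9183: g = -0.00267, g' = -1.4193 → ψ = 0.9164
Converged at ψ = 0.9164.

ψ = 0.9164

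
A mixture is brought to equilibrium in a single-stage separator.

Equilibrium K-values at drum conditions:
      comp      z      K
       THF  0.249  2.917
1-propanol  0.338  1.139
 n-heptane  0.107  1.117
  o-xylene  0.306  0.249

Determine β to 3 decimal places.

Iterate (Newton) starting at β = 0.5:
  β = 0.500: g = -0.0685, g' = -0.688 → β = 0.400
  β = 0.400: g = -0.0021, g' = -0.653 → β = 0.397
Converged at β = 0.397.

β = 0.397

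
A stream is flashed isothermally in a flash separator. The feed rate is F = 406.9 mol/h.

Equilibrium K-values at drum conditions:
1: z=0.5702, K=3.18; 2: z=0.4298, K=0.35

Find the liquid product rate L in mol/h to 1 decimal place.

Rachford–Rice: g(β) = Σ zᵢ(Kᵢ−1)/(1+β(Kᵢ−1)) = 0.
g(0) = ΣzᵢKᵢ − 1 = 0.9637 and g(1) = 1 − Σzᵢ/Kᵢ = -0.4073, so a root lies in (0, 1).
Binary case is linear: z₁(K₁−1)(1+β(K₂−1)) + z₂(K₂−1)(1+β(K₁−1)) = 0
⇒ β = [z₁(K₁−1)+z₂(K₂−1)] / [−(K₁−1)(K₂−1)] = 0.96367/1.41700 = 0.6801
Then V = β·F = 0.6801·406.9 = 276.7 mol/h and L = F − V = 130.2 mol/h.

L = 130.2 mol/h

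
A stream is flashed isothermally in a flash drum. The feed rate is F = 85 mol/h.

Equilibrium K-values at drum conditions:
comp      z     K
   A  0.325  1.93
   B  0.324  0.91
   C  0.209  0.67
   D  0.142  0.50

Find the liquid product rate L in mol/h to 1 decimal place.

L = 43.0 mol/h

Iterate (Newton) starting at ψ = 0.38:
  ψ = 0.380: g = 0.0266, g' = -0.240 → ψ = 0.491
  ψ = 0.491: g = 0.0006, g' = -0.230 → ψ = 0.494
Converged at ψ = 0.494.
Then V = ψ·F = 0.4935·85 = 42.0 mol/h and L = F − V = 43.0 mol/h.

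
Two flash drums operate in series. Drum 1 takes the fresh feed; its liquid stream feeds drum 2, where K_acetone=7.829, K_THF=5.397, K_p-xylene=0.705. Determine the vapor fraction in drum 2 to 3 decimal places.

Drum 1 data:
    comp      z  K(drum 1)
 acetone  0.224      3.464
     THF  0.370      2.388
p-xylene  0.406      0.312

V/F (drum 2) = 0.825

Drum 1:
Material balance + equilibrium reduce to Σ zᵢ(Kᵢ−1)/(1+ψ₁(Kᵢ−1)) = 0.
g(0) = ΣzᵢKᵢ − 1 = 0.786 and g(1) = 1 − Σzᵢ/Kᵢ = -0.521, so a root lies in (0, 1).
Iterate (Newton) starting at ψ₁ = 0.5:
  ψ₁ = 0.500: g = 0.1246, g' = -0.968 → ψ₁ = 0.629
  ψ₁ = 0.629: g = -0.0016, g' = -1.009 → ψ₁ = 0.627
Converged at ψ₁ = 0.627.
Drum-1 compositions:
  acetone: x = 0.088, y = 0.305
  THF: x = 0.198, y = 0.472
  p-xylene: x = 0.714, y = 0.223
Drum-2 feed = drum-1 liquid: z₂ = (0.0880, 0.1978, 0.7142).
Drum 2:
Newton–Raphson from ψ₂ = 0.51:
  ψ₂ = 0.510: g = 0.1543, g' = -0.654 → ψ₂ = 0.746
  ψ₂ = 0.746: g = 0.0317, g' = -0.421 → ψ₂ = 0.821
  ψ₂ = 0.821: g = 0.0015, g' = -0.382 → ψ₂ = 0.825
Converged at ψ₂ = 0.825.
  acetone: x = 0.013, y = 0.104
  THF: x = 0.043, y = 0.231
  p-xylene: x = 0.944, y = 0.666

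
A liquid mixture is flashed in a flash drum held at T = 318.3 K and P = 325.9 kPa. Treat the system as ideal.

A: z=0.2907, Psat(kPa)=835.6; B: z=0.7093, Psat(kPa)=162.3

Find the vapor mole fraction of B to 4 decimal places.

Raoult's law: Kᵢ = Pᵢˢᵃᵗ/P = Pᵢˢᵃᵗ/325.9.
  K_A = 835.6/325.9 = 2.563977, K_B = 162.3/325.9 = 0.498006
Let ψ = V/F and solve Σ zᵢ(Kᵢ−1)/(1+ψ(Kᵢ−1)) = 0.
Check two-phase: ΣzᵢKᵢ = 1.0986 > 1 and Σzᵢ/Kᵢ = 1.5377 > 1, so g(0) = 0.0986 > 0 and g(1) = -0.5377 < 0.
Newton–Raphson from ψ = 0.57:
  ψ = 0.5700: g = -0.25842, g' = -0.5495 → ψ = 0.0997
  ψ = 0.0997: g = 0.01848, g' = -0.7302 → ψ = 0.1250
  ψ = 0.1250: g = 0.00038, g' = -0.7010 → ψ = 0.1256
Converged at ψ = 0.1256.
Compositions from xᵢ = zᵢ/(1+ψ(Kᵢ−1)), yᵢ = Kᵢxᵢ:
  A: x = 0.2430, y = 0.6230
  B: x = 0.7570, y = 0.3770

y_B = 0.3770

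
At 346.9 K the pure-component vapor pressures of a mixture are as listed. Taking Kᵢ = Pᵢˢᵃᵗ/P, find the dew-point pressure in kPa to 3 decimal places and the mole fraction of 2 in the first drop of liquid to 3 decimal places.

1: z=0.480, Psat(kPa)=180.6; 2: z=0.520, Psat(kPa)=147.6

At the dew point ψ → 1, so Σzᵢ/Kᵢ = 1 with Kᵢ = Pᵢˢᵃᵗ/P ⇒ 1/P = Σzᵢ/Pᵢˢᵃᵗ.
1/P = 0.480/180.6 + 0.520/147.6 = 0.006181 ⇒ P = 161.790 kPa
xᵢ = zᵢP/Pᵢˢᵃᵗ ⇒ x_2 = 0.520·161.790/147.6 = 0.570

Pdew = 161.790 kPa, x_2 = 0.570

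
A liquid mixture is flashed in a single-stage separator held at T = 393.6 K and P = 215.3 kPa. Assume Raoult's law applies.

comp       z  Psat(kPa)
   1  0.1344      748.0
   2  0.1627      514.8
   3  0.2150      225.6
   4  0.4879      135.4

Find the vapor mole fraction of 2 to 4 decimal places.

Raoult's law: Kᵢ = Pᵢˢᵃᵗ/P = Pᵢˢᵃᵗ/215.3.
  K_1 = 748.0/215.3 = 3.474222, K_2 = 514.8/215.3 = 2.391082, K_3 = 225.6/215.3 = 1.047840, K_4 = 135.4/215.3 = 0.628890
Material balance + equilibrium reduce to Σ zᵢ(Kᵢ−1)/(1+ψ(Kᵢ−1)) = 0.
Check two-phase: ΣzᵢKᵢ = 1.3881 > 1 and Σzᵢ/Kᵢ = 1.0877 > 1, so g(0) = 0.3881 > 0 and g(1) = -0.0877 < 0.
Iterate (Newton) starting at ψ = 0.5:
  ψ = 0.5000: g = 0.06986, g' = -0.3757 → ψ = 0.6859
  ψ = 0.6859: g = 0.00617, g' = -0.3169 → ψ = 0.7054
  ψ = 0.7054: g = 0.00004, g' = -0.3131 → ψ = 0.7055
Converged at ψ = 0.7055.
Compositions from xᵢ = zᵢ/(1+ψ(Kᵢ−1)), yᵢ = Kᵢxᵢ:
  1: x = 0.0490, y = 0.1701
  2: x = 0.0821, y = 0.1963
  3: x = 0.2080, y = 0.2179
  4: x = 0.6610, y = 0.4157

y_2 = 0.1963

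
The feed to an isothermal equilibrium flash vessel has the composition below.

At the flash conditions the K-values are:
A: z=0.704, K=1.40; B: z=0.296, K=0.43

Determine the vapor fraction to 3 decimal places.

ψ = 0.495

Rachford–Rice: g(ψ) = Σ zᵢ(Kᵢ−1)/(1+ψ(Kᵢ−1)) = 0.
Check two-phase: ΣzᵢKᵢ = 1.113 > 1 and Σzᵢ/Kᵢ = 1.191 > 1, so g(0) = 0.113 > 0 and g(1) = -0.191 < 0.
Iterate (Newton) starting at ψ = 0.64:
  ψ = 0.640: g = -0.0414, g' = -0.310 → ψ = 0.506
  ψ = 0.506: g = -0.0030, g' = -0.268 → ψ = 0.495
Converged at ψ = 0.495.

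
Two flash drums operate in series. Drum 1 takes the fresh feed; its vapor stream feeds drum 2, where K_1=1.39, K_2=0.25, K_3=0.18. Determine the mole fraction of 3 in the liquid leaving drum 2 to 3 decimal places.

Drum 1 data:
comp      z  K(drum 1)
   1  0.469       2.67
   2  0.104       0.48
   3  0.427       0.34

x_3 (drum 2) = 0.249

Drum 1:
Newton iteration, ψ₁⁰ = 0.7:
  ψ₁ = 0.700: g = -0.2478, g' = -0.990 → ψ₁ = 0.450
  ψ₁ = 0.450: g = -0.0241, g' = -0.851 → ψ₁ = 0.421
Converged at ψ₁ = 0.421.
Drum-1 compositions:
  1: x = 0.275, y = 0.735
  2: x = 0.133, y = 0.064
  3: x = 0.592, y = 0.201
Drum-2 feed = drum-1 vapor: z₂ = (0.7349, 0.0639, 0.2011).
Drum 2:
Rachford–Rice: g(ψ₂) = Σ zᵢ(Kᵢ−1)/(1+ψ₂(Kᵢ−1)) = 0.
Feasibility: ΣzᵢKᵢ = 1.074, Σzᵢ/Kᵢ = 1.902 — both > 1, two phases present.
Newton iteration, ψ₂⁰ = 0.5:
  ψ₂ = 0.500: g = -0.1164, g' = -0.559 → ψ₂ = 0.292
  ψ₂ = 0.292: g = -0.0208, g' = -0.383 → ψ₂ = 0.237
  ψ₂ = 0.237: g = -0.0008, g' = -0.355 → ψ₂ = 0.235
Converged at ψ₂ = 0.235.
  1: x = 0.673, y = 0.936
  2: x = 0.078, y = 0.019
  3: x = 0.249, y = 0.045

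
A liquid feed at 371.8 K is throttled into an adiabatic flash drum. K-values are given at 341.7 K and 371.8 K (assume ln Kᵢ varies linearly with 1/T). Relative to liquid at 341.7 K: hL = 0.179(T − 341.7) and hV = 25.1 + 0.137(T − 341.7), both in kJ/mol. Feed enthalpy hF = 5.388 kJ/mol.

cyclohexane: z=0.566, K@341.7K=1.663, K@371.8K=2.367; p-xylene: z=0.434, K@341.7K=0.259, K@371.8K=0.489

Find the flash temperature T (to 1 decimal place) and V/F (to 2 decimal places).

T = 344.9 K, V/F = 0.19

Adiabatic flash: solve Rachford–Rice at each trial T, then check hF = ψ·hV(T) + (1−ψ)·hL(T).
  T = 341.7 K: K = (1.663, 0.259), RR gives ψ = 0.109, H_out = 2.742 kJ/mol
  T = 371.8 K: K = (2.367, 0.489), RR gives ψ = 0.790, H_out = 24.222 kJ/mol
  T = 356.8 K: K = (2.000, 0.361), RR gives ψ = 0.452, H_out = 13.758 kJ/mol
  T = 349.2 K: K = (1.826, 0.307), RR gives ψ = 0.291, H_out = 8.554 kJ/mol
  T = 345.4 K: K = (1.743, 0.282), RR gives ψ = 0.203, H_out = 5.739 kJ/mol
  T = 343.5 K: K = (1.701, 0.270), RR gives ψ = 0.156, H_out = 4.238 kJ/mol
  T = 344.4 K: K = (1.721, 0.275), RR gives ψ = 0.179, H_out = 4.958 kJ/mol
  T = 344.9 K: K = (1.732, 0.279), RR gives ψ = 0.191, H_out = 5.351 kJ/mol
Linear interpolation between T = 344.9 (H_out = 5.351) and T = 345.4 (H_out = 5.739) on hF = 5.388 gives T ≈ 344.9 K, at which ψ = 0.19.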